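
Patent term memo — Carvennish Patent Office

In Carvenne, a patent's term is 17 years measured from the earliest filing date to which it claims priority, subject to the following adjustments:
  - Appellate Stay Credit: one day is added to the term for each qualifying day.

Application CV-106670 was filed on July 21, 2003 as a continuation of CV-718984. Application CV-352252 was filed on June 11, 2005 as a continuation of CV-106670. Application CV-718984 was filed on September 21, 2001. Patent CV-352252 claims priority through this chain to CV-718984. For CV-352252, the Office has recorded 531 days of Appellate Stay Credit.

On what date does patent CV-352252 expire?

March 5, 2020

Earliest priority filing: 21 September 2001.
Base term: 21 September 2001 + 17 years → 21 September 2018.
Appellate Stay Credit: +531 days → 5 March 2020.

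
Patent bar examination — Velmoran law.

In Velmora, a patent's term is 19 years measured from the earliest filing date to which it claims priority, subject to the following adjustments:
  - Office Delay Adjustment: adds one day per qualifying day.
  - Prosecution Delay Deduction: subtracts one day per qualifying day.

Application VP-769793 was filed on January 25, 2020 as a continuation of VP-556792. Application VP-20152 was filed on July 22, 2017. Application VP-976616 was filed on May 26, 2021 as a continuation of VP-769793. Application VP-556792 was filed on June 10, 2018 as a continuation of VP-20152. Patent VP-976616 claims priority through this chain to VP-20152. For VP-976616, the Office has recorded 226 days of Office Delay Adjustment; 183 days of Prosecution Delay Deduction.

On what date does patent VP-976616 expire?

Earliest priority filing: 22 July 2017.
Base term: 22 July 2017 + 19 years → 22 July 2036.
Office Delay Adjustment: +226 days → 5 March 2037.
Prosecution Delay Deduction: −183 days → 3 September 2036.

2036-09-03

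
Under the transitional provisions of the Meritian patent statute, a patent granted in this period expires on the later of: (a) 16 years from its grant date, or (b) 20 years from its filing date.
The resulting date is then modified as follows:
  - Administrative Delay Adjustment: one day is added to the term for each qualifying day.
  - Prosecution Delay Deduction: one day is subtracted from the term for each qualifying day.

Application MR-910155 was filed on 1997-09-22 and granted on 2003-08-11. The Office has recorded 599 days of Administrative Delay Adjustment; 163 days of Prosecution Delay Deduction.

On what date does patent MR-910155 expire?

October 20, 2020

(a) grant + 16 years → 11 August 2019.
(b) filing + 20 years → 22 September 2017.
Later of the two: 11 August 2019.
Administrative Delay Adjustment: +599 days → 1 April 2021.
Prosecution Delay Deduction: −163 days → 20 October 2020.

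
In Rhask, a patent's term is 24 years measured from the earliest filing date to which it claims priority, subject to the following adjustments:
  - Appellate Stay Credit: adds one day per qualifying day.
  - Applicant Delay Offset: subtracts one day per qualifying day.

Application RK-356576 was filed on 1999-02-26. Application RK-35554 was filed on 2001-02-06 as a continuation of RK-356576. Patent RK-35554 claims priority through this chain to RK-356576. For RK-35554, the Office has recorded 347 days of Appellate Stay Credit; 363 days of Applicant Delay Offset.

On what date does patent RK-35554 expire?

February 10, 2023

Earliest priority filing: 26 February 1999.
Base term: 26 February 1999 + 24 years → 26 February 2023.
Appellate Stay Credit: +347 days → 8 February 2024.
Applicant Delay Offset: −363 days → 10 February 2023.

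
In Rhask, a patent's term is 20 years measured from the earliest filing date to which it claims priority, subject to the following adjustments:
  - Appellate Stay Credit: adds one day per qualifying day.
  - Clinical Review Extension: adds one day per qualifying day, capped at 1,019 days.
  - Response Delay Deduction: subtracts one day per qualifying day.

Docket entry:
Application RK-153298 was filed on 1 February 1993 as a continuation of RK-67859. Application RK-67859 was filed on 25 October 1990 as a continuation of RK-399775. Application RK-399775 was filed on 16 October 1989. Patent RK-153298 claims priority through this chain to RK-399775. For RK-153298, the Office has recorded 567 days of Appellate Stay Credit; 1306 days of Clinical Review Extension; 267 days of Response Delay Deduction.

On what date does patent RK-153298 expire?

Earliest priority filing: 16 October 1989.
Base term: 16 October 1989 + 20 years → 16 October 2009.
Appellate Stay Credit: +567 days → 6 May 2011.
Clinical Review Extension: 1306 days claimed exceeds the 1019-day cap, so +1019 days → 18 February 2014.
Response Delay Deduction: −267 days → 27 May 2013.

2013-05-27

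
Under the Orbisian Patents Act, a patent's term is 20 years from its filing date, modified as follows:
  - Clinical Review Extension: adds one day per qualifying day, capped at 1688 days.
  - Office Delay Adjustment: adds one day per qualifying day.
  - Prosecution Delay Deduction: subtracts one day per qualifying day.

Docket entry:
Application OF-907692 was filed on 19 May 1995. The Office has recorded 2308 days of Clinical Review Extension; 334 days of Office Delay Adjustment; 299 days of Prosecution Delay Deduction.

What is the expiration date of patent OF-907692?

February 5, 2020

Base term: filing date + 20 years → 19 May 2015.
Clinical Review Extension: 2308 days claimed exceeds the 1688-day cap, so +1688 days → 1 January 2020.
Office Delay Adjustment: +334 days → 30 November 2020.
Prosecution Delay Deduction: −299 days → 5 February 2020.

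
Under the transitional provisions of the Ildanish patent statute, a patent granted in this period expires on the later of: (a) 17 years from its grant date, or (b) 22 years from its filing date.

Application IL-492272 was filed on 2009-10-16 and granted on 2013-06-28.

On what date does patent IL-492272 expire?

October 16, 2031

(a) grant + 17 years → 28 June 2030.
(b) filing + 22 years → 16 October 2031.
Later of the two: 16 October 2031.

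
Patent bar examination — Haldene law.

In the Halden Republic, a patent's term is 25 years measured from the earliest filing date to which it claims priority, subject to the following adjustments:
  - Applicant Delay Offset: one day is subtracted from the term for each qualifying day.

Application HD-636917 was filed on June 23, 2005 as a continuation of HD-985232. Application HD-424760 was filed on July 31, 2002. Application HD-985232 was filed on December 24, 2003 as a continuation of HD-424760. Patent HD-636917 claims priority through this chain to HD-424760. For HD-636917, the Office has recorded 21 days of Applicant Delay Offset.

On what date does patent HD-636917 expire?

Earliest priority filing: 31 July 2002.
Base term: 31 July 2002 + 25 years → 31 July 2027.
Applicant Delay Offset: −21 days → 10 July 2027.

2027-07-10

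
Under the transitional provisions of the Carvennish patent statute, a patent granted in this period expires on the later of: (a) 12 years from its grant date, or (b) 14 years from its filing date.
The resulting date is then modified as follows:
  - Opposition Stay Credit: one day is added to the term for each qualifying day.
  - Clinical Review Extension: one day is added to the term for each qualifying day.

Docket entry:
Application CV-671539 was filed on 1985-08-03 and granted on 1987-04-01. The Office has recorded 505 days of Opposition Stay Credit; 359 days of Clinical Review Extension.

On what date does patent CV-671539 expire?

2001-12-14

(a) grant + 12 years → 1 April 1999.
(b) filing + 14 years → 3 August 1999.
Later of the two: 3 August 1999.
Opposition Stay Credit: +505 days → 20 December 2000.
Clinical Review Extension: +359 days → 14 December 2001.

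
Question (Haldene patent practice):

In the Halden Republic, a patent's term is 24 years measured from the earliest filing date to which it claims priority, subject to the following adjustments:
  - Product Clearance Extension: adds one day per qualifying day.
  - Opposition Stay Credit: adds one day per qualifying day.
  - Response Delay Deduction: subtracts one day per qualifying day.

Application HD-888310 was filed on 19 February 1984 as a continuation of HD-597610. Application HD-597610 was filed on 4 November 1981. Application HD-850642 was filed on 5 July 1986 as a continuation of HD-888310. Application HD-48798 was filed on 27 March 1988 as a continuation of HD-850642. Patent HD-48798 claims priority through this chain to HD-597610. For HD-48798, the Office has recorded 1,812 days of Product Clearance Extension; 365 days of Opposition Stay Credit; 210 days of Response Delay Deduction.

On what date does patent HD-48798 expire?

Earliest priority filing: 4 November 1981.
Base term: 4 November 1981 + 24 years → 4 November 2005.
Product Clearance Extension: +1812 days → 21 October 2010.
Opposition Stay Credit: +365 days → 21 October 2011.
Response Delay Deduction: −210 days → 25 March 2011.

2011-03-25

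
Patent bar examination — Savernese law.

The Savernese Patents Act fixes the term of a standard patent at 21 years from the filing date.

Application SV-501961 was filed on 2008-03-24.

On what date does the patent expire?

March 24, 2029

Filing date + 21 years → 24 March 2029.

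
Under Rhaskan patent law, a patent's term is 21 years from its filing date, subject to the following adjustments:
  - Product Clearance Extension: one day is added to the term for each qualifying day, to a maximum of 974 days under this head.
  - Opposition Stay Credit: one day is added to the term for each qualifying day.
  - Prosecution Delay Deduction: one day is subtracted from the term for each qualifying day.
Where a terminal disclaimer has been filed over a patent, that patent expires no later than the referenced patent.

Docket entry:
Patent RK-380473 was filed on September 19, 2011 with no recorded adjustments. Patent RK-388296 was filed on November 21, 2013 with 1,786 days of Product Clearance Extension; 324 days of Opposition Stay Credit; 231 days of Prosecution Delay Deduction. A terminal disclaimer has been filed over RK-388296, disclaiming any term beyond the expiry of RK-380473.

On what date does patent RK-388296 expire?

September 19, 2032

Natural term of RK-388296:
  Base: filing + 21 years → 21 November 2034.
  Product Clearance Extension: 1786 days claimed exceeds the 974-day cap, so +974 days → 22 July 2037.
  Opposition Stay Credit: +324 days → 11 June 2038.
  Prosecution Delay Deduction: −231 days → 23 October 2037.
Expiry of referenced patent RK-380473:
  Base: filing + 21 years → 19 September 2032.
Terminal disclaimer: RK-388296 expires on the earlier of 23 October 2037 and 19 September 2032.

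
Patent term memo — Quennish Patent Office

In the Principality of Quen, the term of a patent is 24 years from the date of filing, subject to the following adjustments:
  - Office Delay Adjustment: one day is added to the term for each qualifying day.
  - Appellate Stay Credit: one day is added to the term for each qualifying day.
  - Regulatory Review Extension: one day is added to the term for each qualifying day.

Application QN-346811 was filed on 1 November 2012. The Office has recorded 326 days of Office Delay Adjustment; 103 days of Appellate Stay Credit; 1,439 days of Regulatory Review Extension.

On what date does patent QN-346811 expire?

Base term: filing date + 24 years → 1 November 2036.
Office Delay Adjustment: +326 days → 23 September 2037.
Appellate Stay Credit: +103 days → 4 January 2038.
Regulatory Review Extension: +1439 days → 13 December 2041.

2041-12-13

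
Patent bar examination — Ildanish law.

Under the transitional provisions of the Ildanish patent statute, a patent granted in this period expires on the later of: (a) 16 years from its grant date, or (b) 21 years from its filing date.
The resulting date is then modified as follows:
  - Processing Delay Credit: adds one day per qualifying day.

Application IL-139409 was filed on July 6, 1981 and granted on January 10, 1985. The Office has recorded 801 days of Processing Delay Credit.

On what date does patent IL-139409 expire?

(a) grant + 16 years → 10 January 2001.
(b) filing + 21 years → 6 July 2002.
Later of the two: 6 July 2002.
Processing Delay Credit: +801 days → 14 September 2004.

2004-09-14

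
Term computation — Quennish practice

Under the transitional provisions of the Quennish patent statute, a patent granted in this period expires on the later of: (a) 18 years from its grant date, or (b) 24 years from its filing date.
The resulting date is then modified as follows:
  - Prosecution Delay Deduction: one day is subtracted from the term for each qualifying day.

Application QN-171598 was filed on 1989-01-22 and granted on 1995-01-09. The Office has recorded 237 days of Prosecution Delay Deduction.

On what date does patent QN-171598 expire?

May 30, 2012

(a) grant + 18 years → 9 January 2013.
(b) filing + 24 years → 22 January 2013.
Later of the two: 22 January 2013.
Prosecution Delay Deduction: −237 days → 30 May 2012.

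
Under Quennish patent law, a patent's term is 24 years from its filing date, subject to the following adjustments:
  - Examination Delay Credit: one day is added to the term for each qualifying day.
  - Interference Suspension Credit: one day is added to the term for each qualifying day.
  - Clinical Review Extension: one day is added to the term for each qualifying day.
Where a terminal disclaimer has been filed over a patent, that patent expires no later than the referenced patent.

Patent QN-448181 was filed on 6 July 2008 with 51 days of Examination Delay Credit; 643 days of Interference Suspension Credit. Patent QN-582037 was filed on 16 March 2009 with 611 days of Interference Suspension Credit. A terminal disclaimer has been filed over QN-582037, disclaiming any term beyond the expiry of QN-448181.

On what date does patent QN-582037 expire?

May 31, 2034

Natural term of QN-582037:
  Base: filing + 24 years → 16 March 2033.
  Interference Suspension Credit: +611 days → 17 November 2034.
Expiry of referenced patent QN-448181:
  Base: filing + 24 years → 6 July 2032.
  Examination Delay Credit: +51 days → 26 August 2032.
  Interference Suspension Credit: +643 days → 31 May 2034.
Terminal disclaimer: QN-582037 expires on the earlier of 17 November 2034 and 31 May 2034.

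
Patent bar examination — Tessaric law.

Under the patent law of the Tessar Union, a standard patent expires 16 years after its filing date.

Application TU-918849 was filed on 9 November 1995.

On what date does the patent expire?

November 9, 2011

Filing date + 16 years → 9 November 2011.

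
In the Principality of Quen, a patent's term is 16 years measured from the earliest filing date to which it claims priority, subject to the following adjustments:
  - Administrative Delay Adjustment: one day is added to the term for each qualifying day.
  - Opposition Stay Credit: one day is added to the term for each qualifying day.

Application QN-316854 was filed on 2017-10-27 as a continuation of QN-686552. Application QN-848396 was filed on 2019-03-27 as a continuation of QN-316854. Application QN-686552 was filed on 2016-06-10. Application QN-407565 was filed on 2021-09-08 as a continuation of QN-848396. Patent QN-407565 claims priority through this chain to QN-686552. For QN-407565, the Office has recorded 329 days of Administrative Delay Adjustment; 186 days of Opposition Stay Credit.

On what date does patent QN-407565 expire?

2033-11-07

Earliest priority filing: 10 June 2016.
Base term: 10 June 2016 + 16 years → 10 June 2032.
Administrative Delay Adjustment: +329 days → 5 May 2033.
Opposition Stay Credit: +186 days → 7 November 2033.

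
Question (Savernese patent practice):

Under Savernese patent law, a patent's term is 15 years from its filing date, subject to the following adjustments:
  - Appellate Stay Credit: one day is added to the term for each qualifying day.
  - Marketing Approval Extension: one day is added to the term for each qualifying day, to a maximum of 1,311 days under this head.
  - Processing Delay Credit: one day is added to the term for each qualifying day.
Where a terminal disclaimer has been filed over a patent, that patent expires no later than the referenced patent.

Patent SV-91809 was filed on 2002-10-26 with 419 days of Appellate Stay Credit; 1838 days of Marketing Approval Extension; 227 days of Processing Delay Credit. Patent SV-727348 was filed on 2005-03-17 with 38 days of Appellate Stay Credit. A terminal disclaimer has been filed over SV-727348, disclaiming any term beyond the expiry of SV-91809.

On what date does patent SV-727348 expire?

Natural term of SV-727348:
  Base: filing + 15 years → 17 March 2020.
  Appellate Stay Credit: +38 days → 24 April 2020.
Expiry of referenced patent SV-91809:
  Base: filing + 15 years → 26 October 2017.
  Appellate Stay Credit: +419 days → 19 December 2018.
  Marketing Approval Extension: 1838 days claimed exceeds the 1311-day cap, so +1311 days → 22 July 2022.
  Processing Delay Credit: +227 days → 6 March 2023.
Terminal disclaimer: SV-727348 expires on the earlier of 24 April 2020 and 6 March 2023.

2020-04-24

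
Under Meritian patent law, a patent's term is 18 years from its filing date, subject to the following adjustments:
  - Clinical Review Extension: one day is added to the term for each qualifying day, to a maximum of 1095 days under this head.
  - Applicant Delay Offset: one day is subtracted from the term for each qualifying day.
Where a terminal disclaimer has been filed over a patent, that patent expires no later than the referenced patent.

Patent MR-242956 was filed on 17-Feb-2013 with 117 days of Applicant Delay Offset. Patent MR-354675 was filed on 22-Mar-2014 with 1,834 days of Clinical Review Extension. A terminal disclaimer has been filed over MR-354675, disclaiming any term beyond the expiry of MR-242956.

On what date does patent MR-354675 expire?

2030-10-23

Natural term of MR-354675:
  Base: filing + 18 years → 22 March 2032.
  Clinical Review Extension: 1834 days claimed exceeds the 1095-day cap, so +1095 days → 22 March 2035.
Expiry of referenced patent MR-242956:
  Base: filing + 18 years → 17 February 2031.
  Applicant Delay Offset: −117 days → 23 October 2030.
Terminal disclaimer: MR-354675 expires on the earlier of 22 March 2035 and 23 October 2030.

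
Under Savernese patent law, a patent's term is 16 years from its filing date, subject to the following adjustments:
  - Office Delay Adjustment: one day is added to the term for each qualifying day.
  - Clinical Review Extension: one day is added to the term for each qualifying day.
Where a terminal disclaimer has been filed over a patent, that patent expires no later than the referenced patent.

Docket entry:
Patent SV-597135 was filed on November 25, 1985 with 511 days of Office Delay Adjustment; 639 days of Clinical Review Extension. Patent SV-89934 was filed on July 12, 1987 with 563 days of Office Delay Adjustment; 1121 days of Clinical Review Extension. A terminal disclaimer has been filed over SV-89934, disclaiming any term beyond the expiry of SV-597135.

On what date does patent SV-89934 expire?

January 18, 2005

Natural term of SV-89934:
  Base: filing + 16 years → 12 July 2003.
  Office Delay Adjustment: +563 days → 25 January 2005.
  Clinical Review Extension: +1121 days → 20 February 2008.
Expiry of referenced patent SV-597135:
  Base: filing + 16 years → 25 November 2001.
  Office Delay Adjustment: +511 days → 20 April 2003.
  Clinical Review Extension: +639 days → 18 January 2005.
Terminal disclaimer: SV-89934 expires on the earlier of 20 February 2008 and 18 January 2005.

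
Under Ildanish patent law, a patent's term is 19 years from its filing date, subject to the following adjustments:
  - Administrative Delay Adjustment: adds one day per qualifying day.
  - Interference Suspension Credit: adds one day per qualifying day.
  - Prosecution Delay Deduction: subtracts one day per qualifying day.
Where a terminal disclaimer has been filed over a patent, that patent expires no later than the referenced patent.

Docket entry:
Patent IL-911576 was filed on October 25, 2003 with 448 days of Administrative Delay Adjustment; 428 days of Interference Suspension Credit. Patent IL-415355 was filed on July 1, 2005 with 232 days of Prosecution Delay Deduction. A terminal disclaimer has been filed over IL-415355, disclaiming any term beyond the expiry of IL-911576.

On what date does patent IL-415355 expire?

2023-11-12

Natural term of IL-415355:
  Base: filing + 19 years → 1 July 2024.
  Prosecution Delay Deduction: −232 days → 12 November 2023.
Expiry of referenced patent IL-911576:
  Base: filing + 19 years → 25 October 2022.
  Administrative Delay Adjustment: +448 days → 16 January 2024.
  Interference Suspension Credit: +428 days → 19 March 2025.
Terminal disclaimer: IL-415355 expires on the earlier of 12 November 2023 and 19 March 2025.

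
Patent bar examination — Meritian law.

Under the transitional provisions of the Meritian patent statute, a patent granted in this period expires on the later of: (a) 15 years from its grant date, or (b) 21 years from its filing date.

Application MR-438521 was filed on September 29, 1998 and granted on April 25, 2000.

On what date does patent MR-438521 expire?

(a) grant + 15 years → 25 April 2015.
(b) filing + 21 years → 29 September 2019.
Later of the two: 29 September 2019.

September 29, 2019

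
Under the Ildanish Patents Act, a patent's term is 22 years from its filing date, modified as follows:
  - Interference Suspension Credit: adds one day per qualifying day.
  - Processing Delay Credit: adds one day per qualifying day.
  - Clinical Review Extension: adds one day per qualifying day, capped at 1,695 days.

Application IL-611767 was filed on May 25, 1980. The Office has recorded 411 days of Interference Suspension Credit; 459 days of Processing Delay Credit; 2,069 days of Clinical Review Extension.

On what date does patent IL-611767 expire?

June 2, 2009

Base term: filing date + 22 years → 25 May 2002.
Interference Suspension Credit: +411 days → 10 July 2003.
Processing Delay Credit: +459 days → 11 October 2004.
Clinical Review Extension: 2069 days claimed exceeds the 1695-day cap, so +1695 days → 2 June 2009.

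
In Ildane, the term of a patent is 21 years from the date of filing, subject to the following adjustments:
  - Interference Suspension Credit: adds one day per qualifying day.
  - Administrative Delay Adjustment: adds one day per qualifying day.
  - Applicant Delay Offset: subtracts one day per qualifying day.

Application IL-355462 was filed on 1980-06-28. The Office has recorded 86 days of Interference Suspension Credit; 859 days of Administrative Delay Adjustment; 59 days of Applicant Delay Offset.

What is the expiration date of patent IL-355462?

Base term: filing date + 21 years → 28 June 2001.
Interference Suspension Credit: +86 days → 22 September 2001.
Administrative Delay Adjustment: +859 days → 29 January 2004.
Applicant Delay Offset: −59 days → 1 December 2003.

2003-12-01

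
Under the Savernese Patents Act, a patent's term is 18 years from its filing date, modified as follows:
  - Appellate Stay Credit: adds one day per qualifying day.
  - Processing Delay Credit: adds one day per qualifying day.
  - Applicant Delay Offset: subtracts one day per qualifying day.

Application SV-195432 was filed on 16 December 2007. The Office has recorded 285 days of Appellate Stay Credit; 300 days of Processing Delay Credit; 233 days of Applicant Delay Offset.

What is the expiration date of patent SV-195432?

2026-12-03

Base term: filing date + 18 years → 16 December 2025.
Appellate Stay Credit: +285 days → 27 September 2026.
Processing Delay Credit: +300 days → 24 July 2027.
Applicant Delay Offset: −233 days → 3 December 2026.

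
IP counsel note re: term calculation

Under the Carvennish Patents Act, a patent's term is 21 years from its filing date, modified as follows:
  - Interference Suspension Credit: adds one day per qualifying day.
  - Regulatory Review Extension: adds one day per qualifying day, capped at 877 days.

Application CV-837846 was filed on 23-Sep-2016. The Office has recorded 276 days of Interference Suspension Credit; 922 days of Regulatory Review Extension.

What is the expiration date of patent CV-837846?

2040-11-19

Base term: filing date + 21 years → 23 September 2037.
Interference Suspension Credit: +276 days → 26 June 2038.
Regulatory Review Extension: 922 days claimed exceeds the 877-day cap, so +877 days → 19 November 2040.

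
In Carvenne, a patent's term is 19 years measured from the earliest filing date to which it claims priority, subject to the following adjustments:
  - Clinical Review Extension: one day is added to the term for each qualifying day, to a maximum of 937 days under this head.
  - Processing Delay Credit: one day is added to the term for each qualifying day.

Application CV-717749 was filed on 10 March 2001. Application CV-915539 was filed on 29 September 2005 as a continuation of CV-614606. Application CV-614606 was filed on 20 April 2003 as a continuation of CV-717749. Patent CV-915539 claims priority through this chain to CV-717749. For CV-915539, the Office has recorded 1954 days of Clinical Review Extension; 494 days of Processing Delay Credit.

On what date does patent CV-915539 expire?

February 9, 2024

Earliest priority filing: 10 March 2001.
Base term: 10 March 2001 + 19 years → 10 March 2020.
Clinical Review Extension: 1954 days claimed exceeds the 937-day cap, so +937 days → 3 October 2022.
Processing Delay Credit: +494 days → 9 February 2024.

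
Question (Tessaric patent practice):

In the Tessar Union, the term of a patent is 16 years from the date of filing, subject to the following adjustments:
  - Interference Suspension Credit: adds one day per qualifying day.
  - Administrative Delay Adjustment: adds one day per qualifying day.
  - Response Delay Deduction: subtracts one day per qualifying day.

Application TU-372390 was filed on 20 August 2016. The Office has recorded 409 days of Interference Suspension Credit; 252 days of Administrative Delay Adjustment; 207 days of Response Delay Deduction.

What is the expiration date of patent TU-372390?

Base term: filing date + 16 years → 20 August 2032.
Interference Suspension Credit: +409 days → 3 October 2033.
Administrative Delay Adjustment: +252 days → 12 June 2034.
Response Delay Deduction: −207 days → 17 November 2033.

November 17, 2033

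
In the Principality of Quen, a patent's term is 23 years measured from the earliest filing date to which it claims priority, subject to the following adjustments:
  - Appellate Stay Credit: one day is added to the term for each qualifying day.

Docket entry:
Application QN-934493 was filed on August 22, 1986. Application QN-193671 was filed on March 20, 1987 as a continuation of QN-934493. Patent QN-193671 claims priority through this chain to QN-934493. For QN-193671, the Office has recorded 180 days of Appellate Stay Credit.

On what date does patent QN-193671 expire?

February 18, 2010

Earliest priority filing: 22 August 1986.
Base term: 22 August 1986 + 23 years → 22 August 2009.
Appellate Stay Credit: +180 days → 18 February 2010.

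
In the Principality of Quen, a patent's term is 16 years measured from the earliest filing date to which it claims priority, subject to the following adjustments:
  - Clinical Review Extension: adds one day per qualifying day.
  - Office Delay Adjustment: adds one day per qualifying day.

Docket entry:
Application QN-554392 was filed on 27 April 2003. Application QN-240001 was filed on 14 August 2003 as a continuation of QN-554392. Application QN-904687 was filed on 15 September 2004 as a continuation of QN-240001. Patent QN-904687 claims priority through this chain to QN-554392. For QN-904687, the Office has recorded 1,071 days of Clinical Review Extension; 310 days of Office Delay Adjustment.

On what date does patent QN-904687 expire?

February 6, 2023

Earliest priority filing: 27 April 2003.
Base term: 27 April 2003 + 16 years → 27 April 2019.
Clinical Review Extension: +1071 days → 2 April 2022.
Office Delay Adjustment: +310 days → 6 February 2023.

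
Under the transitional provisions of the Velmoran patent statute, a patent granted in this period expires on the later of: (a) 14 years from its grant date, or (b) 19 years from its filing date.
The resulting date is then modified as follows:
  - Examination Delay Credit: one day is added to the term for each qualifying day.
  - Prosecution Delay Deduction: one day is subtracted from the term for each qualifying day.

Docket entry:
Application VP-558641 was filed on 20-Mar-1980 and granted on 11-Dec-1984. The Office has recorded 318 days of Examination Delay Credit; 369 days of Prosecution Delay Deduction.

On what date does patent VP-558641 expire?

(a) grant + 14 years → 11 December 1998.
(b) filing + 19 years → 20 March 1999.
Later of the two: 20 March 1999.
Examination Delay Credit: +318 days → 1 February 2000.
Prosecution Delay Deduction: −369 days → 28 January 1999.

January 28, 1999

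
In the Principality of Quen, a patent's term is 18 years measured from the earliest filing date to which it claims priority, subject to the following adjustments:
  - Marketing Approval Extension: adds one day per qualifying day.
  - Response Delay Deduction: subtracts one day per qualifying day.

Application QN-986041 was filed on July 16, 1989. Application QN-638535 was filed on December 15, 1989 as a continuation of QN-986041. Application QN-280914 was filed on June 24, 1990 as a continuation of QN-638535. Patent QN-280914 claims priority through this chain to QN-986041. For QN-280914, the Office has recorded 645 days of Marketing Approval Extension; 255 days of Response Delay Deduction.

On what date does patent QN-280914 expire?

2008-08-09

Earliest priority filing: 16 July 1989.
Base term: 16 July 1989 + 18 years → 16 July 2007.
Marketing Approval Extension: +645 days → 21 April 2009.
Response Delay Deduction: −255 days → 9 August 2008.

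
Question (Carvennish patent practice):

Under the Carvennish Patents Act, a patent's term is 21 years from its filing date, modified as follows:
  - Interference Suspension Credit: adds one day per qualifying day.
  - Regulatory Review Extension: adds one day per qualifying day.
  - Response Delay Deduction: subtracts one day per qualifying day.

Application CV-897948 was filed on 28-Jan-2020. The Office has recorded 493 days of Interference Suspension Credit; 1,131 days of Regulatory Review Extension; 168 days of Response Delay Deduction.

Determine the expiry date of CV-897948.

2045-01-23

Base term: filing date + 21 years → 28 January 2041.
Interference Suspension Credit: +493 days → 5 June 2042.
Regulatory Review Extension: +1131 days → 10 July 2045.
Response Delay Deduction: −168 days → 23 January 2045.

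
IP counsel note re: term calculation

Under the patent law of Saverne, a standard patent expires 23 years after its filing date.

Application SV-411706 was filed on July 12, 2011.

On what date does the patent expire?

July 12, 2034

Filing date + 23 years → 12 July 2034.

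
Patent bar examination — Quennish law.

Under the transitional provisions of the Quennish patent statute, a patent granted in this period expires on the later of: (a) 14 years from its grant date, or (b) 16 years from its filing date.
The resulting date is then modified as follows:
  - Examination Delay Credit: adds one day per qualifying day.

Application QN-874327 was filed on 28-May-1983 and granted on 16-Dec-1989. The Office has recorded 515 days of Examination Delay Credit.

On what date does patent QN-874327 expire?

2005-05-14

(a) grant + 14 years → 16 December 2003.
(b) filing + 16 years → 28 May 1999.
Later of the two: 16 December 2003.
Examination Delay Credit: +515 days → 14 May 2005.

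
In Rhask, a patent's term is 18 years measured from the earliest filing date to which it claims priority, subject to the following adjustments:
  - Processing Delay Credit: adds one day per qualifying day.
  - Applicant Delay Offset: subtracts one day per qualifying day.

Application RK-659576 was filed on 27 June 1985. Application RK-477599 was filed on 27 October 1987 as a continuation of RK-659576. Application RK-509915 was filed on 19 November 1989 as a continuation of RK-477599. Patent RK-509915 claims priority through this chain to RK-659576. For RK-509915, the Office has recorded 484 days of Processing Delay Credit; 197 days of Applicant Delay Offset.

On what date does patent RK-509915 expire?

Earliest priority filing: 27 June 1985.
Base term: 27 June 1985 + 18 years → 27 June 2003.
Processing Delay Credit: +484 days → 23 October 2004.
Applicant Delay Offset: −197 days → 9 April 2004.

2004-04-09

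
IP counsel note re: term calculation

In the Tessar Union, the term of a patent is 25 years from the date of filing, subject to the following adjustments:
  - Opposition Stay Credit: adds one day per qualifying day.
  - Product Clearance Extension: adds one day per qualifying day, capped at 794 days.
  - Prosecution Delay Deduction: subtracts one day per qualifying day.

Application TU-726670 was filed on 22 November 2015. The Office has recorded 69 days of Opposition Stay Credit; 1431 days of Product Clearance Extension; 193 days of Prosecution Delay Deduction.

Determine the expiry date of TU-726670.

2042-09-23

Base term: filing date + 25 years → 22 November 2040.
Opposition Stay Credit: +69 days → 30 January 2041.
Product Clearance Extension: 1431 days claimed exceeds the 794-day cap, so +794 days → 4 April 2043.
Prosecution Delay Deduction: −193 days → 23 September 2042.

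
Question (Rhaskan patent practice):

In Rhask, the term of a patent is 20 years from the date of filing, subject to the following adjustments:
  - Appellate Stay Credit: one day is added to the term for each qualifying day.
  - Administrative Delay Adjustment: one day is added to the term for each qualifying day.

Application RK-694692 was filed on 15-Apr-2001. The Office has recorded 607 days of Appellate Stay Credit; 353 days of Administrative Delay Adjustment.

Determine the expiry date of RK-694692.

Base term: filing date + 20 years → 15 April 2021.
Appellate Stay Credit: +607 days → 13 December 2022.
Administrative Delay Adjustment: +353 days → 1 December 2023.

December 1, 2023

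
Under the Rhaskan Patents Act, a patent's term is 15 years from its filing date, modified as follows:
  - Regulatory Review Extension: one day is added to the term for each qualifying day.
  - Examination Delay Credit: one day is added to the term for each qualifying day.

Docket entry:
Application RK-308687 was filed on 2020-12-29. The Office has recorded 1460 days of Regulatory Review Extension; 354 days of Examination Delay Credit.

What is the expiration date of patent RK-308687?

Base term: filing date + 15 years → 29 December 2035.
Regulatory Review Extension: +1460 days → 28 December 2039.
Examination Delay Credit: +354 days → 16 December 2040.

2040-12-16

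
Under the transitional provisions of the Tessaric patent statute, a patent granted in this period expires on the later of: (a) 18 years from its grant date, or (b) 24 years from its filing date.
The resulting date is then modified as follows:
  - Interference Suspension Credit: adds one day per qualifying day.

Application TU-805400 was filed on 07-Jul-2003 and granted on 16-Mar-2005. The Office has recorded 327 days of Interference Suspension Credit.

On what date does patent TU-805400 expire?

May 29, 2028

(a) grant + 18 years → 16 March 2023.
(b) filing + 24 years → 7 July 2027.
Later of the two: 7 July 2027.
Interference Suspension Credit: +327 days → 29 May 2028.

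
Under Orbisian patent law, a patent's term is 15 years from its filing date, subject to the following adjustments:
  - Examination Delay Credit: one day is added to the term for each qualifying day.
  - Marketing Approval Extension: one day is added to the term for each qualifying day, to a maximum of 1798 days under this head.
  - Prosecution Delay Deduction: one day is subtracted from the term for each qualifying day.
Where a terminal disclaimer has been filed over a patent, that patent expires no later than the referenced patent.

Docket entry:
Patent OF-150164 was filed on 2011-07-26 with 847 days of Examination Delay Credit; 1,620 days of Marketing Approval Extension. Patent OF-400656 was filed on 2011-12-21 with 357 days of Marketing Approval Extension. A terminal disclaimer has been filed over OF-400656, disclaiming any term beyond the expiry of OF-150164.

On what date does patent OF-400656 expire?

December 13, 2027

Natural term of OF-400656:
  Base: filing + 15 years → 21 December 2026.
  Marketing Approval Extension: 357 days (within the 1798-day cap) → +357 days → 13 December 2027.
Expiry of referenced patent OF-150164:
  Base: filing + 15 years → 26 July 2026.
  Examination Delay Credit: +847 days → 19 November 2028.
  Marketing Approval Extension: 1620 days (within the 1798-day cap) → +1620 days → 27 April 2033.
Terminal disclaimer: OF-400656 expires on the earlier of 13 December 2027 and 27 April 2033.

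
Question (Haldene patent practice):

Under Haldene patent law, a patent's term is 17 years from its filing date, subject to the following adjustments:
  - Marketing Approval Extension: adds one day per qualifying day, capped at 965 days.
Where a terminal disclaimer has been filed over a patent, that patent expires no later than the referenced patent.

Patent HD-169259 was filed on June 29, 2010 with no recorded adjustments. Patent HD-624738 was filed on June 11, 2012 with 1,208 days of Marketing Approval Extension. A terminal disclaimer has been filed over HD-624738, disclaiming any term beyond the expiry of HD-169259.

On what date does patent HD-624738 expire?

June 29, 2027

Natural term of HD-624738:
  Base: filing + 17 years → 11 June 2029.
  Marketing Approval Extension: 1208 days claimed exceeds the 965-day cap, so +965 days → 1 February 2032.
Expiry of referenced patent HD-169259:
  Base: filing + 17 years → 29 June 2027.
Terminal disclaimer: HD-624738 expires on the earlier of 1 February 2032 and 29 June 2027.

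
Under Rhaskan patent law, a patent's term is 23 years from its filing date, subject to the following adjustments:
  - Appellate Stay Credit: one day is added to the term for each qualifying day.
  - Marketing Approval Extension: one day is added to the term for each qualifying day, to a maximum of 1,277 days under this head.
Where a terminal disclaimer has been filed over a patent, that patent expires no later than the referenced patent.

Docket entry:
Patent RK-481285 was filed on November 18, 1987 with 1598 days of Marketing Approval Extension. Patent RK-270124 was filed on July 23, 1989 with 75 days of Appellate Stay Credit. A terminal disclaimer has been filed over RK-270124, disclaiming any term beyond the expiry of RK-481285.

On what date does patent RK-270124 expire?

Natural term of RK-270124:
  Base: filing + 23 years → 23 July 2012.
  Appellate Stay Credit: +75 days → 6 October 2012.
Expiry of referenced patent RK-481285:
  Base: filing + 23 years → 18 November 2010.
  Marketing Approval Extension: 1598 days claimed exceeds the 1277-day cap, so +1277 days → 18 May 2014.
Terminal disclaimer: RK-270124 expires on the earlier of 6 October 2012 and 18 May 2014.

2012-10-06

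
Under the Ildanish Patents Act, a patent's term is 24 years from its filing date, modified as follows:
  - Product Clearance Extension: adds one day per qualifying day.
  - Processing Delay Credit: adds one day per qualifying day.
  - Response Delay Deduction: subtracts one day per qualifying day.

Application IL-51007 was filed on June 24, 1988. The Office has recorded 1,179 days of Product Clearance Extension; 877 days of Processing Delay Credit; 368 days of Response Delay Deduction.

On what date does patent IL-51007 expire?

Base term: filing date + 24 years → 24 June 2012.
Product Clearance Extension: +1179 days → 16 September 2015.
Processing Delay Credit: +877 days → 9 February 2018.
Response Delay Deduction: −368 days → 6 February 2017.

February 6, 2017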